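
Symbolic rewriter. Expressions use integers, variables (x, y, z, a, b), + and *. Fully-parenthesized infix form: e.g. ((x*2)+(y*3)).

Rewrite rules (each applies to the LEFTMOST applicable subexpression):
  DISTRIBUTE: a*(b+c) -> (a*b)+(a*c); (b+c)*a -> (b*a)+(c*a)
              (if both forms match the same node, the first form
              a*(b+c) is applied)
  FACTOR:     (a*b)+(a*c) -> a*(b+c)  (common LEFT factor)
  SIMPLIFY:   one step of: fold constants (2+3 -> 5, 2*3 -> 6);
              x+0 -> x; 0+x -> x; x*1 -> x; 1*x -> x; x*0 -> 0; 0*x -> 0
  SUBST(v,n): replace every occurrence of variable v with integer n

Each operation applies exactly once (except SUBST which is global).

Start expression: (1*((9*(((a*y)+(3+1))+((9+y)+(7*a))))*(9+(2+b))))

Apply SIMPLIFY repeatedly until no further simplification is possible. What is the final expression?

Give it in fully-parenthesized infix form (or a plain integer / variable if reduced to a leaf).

Answer: ((9*(((a*y)+4)+((9+y)+(7*a))))*(9+(2+b)))

Derivation:
Start: (1*((9*(((a*y)+(3+1))+((9+y)+(7*a))))*(9+(2+b))))
Step 1: at root: (1*((9*(((a*y)+(3+1))+((9+y)+(7*a))))*(9+(2+b)))) -> ((9*(((a*y)+(3+1))+((9+y)+(7*a))))*(9+(2+b))); overall: (1*((9*(((a*y)+(3+1))+((9+y)+(7*a))))*(9+(2+b)))) -> ((9*(((a*y)+(3+1))+((9+y)+(7*a))))*(9+(2+b)))
Step 2: at LRLR: (3+1) -> 4; overall: ((9*(((a*y)+(3+1))+((9+y)+(7*a))))*(9+(2+b))) -> ((9*(((a*y)+4)+((9+y)+(7*a))))*(9+(2+b)))
Fixed point: ((9*(((a*y)+4)+((9+y)+(7*a))))*(9+(2+b)))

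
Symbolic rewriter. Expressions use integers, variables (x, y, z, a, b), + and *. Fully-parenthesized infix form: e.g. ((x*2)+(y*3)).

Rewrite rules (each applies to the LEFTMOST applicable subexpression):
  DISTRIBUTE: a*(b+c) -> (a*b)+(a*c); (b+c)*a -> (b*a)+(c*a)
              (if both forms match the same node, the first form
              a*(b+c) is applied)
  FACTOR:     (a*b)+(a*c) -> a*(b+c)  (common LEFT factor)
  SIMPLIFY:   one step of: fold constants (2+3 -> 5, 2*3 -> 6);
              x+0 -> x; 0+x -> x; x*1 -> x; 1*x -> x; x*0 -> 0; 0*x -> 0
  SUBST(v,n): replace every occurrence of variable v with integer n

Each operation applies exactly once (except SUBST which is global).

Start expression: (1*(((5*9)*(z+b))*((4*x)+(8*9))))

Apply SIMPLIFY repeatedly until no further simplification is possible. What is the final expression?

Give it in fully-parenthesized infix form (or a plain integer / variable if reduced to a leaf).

Start: (1*(((5*9)*(z+b))*((4*x)+(8*9))))
Step 1: at root: (1*(((5*9)*(z+b))*((4*x)+(8*9)))) -> (((5*9)*(z+b))*((4*x)+(8*9))); overall: (1*(((5*9)*(z+b))*((4*x)+(8*9)))) -> (((5*9)*(z+b))*((4*x)+(8*9)))
Step 2: at LL: (5*9) -> 45; overall: (((5*9)*(z+b))*((4*x)+(8*9))) -> ((45*(z+b))*((4*x)+(8*9)))
Step 3: at RR: (8*9) -> 72; overall: ((45*(z+b))*((4*x)+(8*9))) -> ((45*(z+b))*((4*x)+72))
Fixed point: ((45*(z+b))*((4*x)+72))

Answer: ((45*(z+b))*((4*x)+72))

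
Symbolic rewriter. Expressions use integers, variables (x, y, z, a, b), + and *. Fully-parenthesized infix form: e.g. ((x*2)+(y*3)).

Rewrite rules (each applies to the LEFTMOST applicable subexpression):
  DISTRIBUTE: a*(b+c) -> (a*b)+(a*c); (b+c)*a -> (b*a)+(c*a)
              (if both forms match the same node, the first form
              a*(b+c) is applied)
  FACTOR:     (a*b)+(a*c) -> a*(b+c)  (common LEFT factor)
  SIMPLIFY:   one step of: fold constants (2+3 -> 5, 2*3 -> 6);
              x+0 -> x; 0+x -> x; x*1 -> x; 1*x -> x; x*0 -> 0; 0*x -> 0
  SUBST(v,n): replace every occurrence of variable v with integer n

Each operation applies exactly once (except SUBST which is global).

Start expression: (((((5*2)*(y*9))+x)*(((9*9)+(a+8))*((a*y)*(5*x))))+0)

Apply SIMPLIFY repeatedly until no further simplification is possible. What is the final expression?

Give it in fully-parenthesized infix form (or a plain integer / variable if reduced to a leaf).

Answer: (((10*(y*9))+x)*((81+(a+8))*((a*y)*(5*x))))

Derivation:
Start: (((((5*2)*(y*9))+x)*(((9*9)+(a+8))*((a*y)*(5*x))))+0)
Step 1: at root: (((((5*2)*(y*9))+x)*(((9*9)+(a+8))*((a*y)*(5*x))))+0) -> ((((5*2)*(y*9))+x)*(((9*9)+(a+8))*((a*y)*(5*x)))); overall: (((((5*2)*(y*9))+x)*(((9*9)+(a+8))*((a*y)*(5*x))))+0) -> ((((5*2)*(y*9))+x)*(((9*9)+(a+8))*((a*y)*(5*x))))
Step 2: at LLL: (5*2) -> 10; overall: ((((5*2)*(y*9))+x)*(((9*9)+(a+8))*((a*y)*(5*x)))) -> (((10*(y*9))+x)*(((9*9)+(a+8))*((a*y)*(5*x))))
Step 3: at RLL: (9*9) -> 81; overall: (((10*(y*9))+x)*(((9*9)+(a+8))*((a*y)*(5*x)))) -> (((10*(y*9))+x)*((81+(a+8))*((a*y)*(5*x))))
Fixed point: (((10*(y*9))+x)*((81+(a+8))*((a*y)*(5*x))))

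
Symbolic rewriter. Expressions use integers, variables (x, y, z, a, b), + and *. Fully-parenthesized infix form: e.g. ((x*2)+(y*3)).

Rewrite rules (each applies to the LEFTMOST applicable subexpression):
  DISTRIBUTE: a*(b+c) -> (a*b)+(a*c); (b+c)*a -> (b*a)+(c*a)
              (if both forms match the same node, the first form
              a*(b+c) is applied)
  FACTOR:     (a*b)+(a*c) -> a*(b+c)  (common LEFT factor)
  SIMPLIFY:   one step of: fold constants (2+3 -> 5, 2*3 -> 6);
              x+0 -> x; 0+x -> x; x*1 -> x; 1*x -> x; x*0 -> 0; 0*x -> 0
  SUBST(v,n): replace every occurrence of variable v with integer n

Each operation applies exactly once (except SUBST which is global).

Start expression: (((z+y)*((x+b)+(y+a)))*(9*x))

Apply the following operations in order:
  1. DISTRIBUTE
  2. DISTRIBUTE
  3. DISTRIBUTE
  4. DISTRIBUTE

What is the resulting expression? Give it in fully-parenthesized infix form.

Answer: (((((z+y)*x)*(9*x))+(((z+y)*b)*(9*x)))+(((z+y)*(y+a))*(9*x)))

Derivation:
Start: (((z+y)*((x+b)+(y+a)))*(9*x))
Apply DISTRIBUTE at L (target: ((z+y)*((x+b)+(y+a)))): (((z+y)*((x+b)+(y+a)))*(9*x)) -> ((((z+y)*(x+b))+((z+y)*(y+a)))*(9*x))
Apply DISTRIBUTE at root (target: ((((z+y)*(x+b))+((z+y)*(y+a)))*(9*x))): ((((z+y)*(x+b))+((z+y)*(y+a)))*(9*x)) -> ((((z+y)*(x+b))*(9*x))+(((z+y)*(y+a))*(9*x)))
Apply DISTRIBUTE at LL (target: ((z+y)*(x+b))): ((((z+y)*(x+b))*(9*x))+(((z+y)*(y+a))*(9*x))) -> (((((z+y)*x)+((z+y)*b))*(9*x))+(((z+y)*(y+a))*(9*x)))
Apply DISTRIBUTE at L (target: ((((z+y)*x)+((z+y)*b))*(9*x))): (((((z+y)*x)+((z+y)*b))*(9*x))+(((z+y)*(y+a))*(9*x))) -> (((((z+y)*x)*(9*x))+(((z+y)*b)*(9*x)))+(((z+y)*(y+a))*(9*x)))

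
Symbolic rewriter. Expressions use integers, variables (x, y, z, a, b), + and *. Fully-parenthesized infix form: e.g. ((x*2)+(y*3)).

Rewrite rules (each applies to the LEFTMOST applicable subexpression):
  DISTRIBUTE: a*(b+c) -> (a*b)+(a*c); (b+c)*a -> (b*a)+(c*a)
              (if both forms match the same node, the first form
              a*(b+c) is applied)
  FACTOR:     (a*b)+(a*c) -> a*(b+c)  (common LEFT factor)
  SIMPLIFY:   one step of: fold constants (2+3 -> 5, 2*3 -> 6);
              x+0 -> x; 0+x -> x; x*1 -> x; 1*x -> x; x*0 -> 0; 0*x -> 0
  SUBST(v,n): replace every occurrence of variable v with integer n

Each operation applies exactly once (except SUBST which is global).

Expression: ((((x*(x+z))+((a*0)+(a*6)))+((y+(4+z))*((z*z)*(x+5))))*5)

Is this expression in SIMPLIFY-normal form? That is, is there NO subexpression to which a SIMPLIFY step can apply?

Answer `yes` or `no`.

Expression: ((((x*(x+z))+((a*0)+(a*6)))+((y+(4+z))*((z*z)*(x+5))))*5)
Scanning for simplifiable subexpressions (pre-order)...
  at root: ((((x*(x+z))+((a*0)+(a*6)))+((y+(4+z))*((z*z)*(x+5))))*5) (not simplifiable)
  at L: (((x*(x+z))+((a*0)+(a*6)))+((y+(4+z))*((z*z)*(x+5)))) (not simplifiable)
  at LL: ((x*(x+z))+((a*0)+(a*6))) (not simplifiable)
  at LLL: (x*(x+z)) (not simplifiable)
  at LLLR: (x+z) (not simplifiable)
  at LLR: ((a*0)+(a*6)) (not simplifiable)
  at LLRL: (a*0) (SIMPLIFIABLE)
  at LLRR: (a*6) (not simplifiable)
  at LR: ((y+(4+z))*((z*z)*(x+5))) (not simplifiable)
  at LRL: (y+(4+z)) (not simplifiable)
  at LRLR: (4+z) (not simplifiable)
  at LRR: ((z*z)*(x+5)) (not simplifiable)
  at LRRL: (z*z) (not simplifiable)
  at LRRR: (x+5) (not simplifiable)
Found simplifiable subexpr at path LLRL: (a*0)
One SIMPLIFY step would give: ((((x*(x+z))+(0+(a*6)))+((y+(4+z))*((z*z)*(x+5))))*5)
-> NOT in normal form.

Answer: no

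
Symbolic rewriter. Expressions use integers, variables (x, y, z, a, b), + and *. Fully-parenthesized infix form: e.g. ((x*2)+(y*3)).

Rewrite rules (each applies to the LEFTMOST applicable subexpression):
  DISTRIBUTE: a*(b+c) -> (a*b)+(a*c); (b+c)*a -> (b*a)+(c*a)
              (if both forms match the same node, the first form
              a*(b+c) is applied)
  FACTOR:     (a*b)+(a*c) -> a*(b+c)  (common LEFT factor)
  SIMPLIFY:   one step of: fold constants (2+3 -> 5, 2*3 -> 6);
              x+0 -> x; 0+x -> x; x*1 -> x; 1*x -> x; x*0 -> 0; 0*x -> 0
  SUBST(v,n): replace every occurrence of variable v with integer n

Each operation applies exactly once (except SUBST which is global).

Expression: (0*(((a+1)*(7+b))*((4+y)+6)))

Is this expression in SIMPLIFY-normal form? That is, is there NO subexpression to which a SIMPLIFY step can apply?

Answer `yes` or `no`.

Expression: (0*(((a+1)*(7+b))*((4+y)+6)))
Scanning for simplifiable subexpressions (pre-order)...
  at root: (0*(((a+1)*(7+b))*((4+y)+6))) (SIMPLIFIABLE)
  at R: (((a+1)*(7+b))*((4+y)+6)) (not simplifiable)
  at RL: ((a+1)*(7+b)) (not simplifiable)
  at RLL: (a+1) (not simplifiable)
  at RLR: (7+b) (not simplifiable)
  at RR: ((4+y)+6) (not simplifiable)
  at RRL: (4+y) (not simplifiable)
Found simplifiable subexpr at path root: (0*(((a+1)*(7+b))*((4+y)+6)))
One SIMPLIFY step would give: 0
-> NOT in normal form.

Answer: no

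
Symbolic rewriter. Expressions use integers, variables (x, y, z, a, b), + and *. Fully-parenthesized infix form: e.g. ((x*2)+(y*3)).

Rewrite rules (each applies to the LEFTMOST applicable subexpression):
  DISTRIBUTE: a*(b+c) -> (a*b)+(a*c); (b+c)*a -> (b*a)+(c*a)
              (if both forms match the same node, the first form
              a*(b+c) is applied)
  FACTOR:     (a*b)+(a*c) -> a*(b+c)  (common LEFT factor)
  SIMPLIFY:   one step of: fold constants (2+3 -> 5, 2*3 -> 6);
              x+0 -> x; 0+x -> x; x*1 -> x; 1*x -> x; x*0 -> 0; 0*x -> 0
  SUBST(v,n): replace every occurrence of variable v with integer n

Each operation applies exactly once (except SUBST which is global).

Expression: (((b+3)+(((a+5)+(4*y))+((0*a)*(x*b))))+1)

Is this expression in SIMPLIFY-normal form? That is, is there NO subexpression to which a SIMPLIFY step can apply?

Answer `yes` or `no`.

Expression: (((b+3)+(((a+5)+(4*y))+((0*a)*(x*b))))+1)
Scanning for simplifiable subexpressions (pre-order)...
  at root: (((b+3)+(((a+5)+(4*y))+((0*a)*(x*b))))+1) (not simplifiable)
  at L: ((b+3)+(((a+5)+(4*y))+((0*a)*(x*b)))) (not simplifiable)
  at LL: (b+3) (not simplifiable)
  at LR: (((a+5)+(4*y))+((0*a)*(x*b))) (not simplifiable)
  at LRL: ((a+5)+(4*y)) (not simplifiable)
  at LRLL: (a+5) (not simplifiable)
  at LRLR: (4*y) (not simplifiable)
  at LRR: ((0*a)*(x*b)) (not simplifiable)
  at LRRL: (0*a) (SIMPLIFIABLE)
  at LRRR: (x*b) (not simplifiable)
Found simplifiable subexpr at path LRRL: (0*a)
One SIMPLIFY step would give: (((b+3)+(((a+5)+(4*y))+(0*(x*b))))+1)
-> NOT in normal form.

Answer: no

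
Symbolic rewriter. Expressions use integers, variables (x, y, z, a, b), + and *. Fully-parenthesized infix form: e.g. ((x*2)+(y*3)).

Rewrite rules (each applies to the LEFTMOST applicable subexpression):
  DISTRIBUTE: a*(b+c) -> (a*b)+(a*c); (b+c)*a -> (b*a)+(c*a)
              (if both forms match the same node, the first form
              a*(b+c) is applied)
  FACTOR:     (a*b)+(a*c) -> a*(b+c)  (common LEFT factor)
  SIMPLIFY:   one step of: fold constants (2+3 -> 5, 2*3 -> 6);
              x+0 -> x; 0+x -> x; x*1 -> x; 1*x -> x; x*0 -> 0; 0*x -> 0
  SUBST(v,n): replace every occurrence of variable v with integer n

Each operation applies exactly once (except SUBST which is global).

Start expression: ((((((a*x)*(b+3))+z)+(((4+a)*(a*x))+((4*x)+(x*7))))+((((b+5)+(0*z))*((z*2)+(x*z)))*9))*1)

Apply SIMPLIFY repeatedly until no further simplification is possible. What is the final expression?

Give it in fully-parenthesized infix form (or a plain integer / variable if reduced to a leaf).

Start: ((((((a*x)*(b+3))+z)+(((4+a)*(a*x))+((4*x)+(x*7))))+((((b+5)+(0*z))*((z*2)+(x*z)))*9))*1)
Step 1: at root: ((((((a*x)*(b+3))+z)+(((4+a)*(a*x))+((4*x)+(x*7))))+((((b+5)+(0*z))*((z*2)+(x*z)))*9))*1) -> (((((a*x)*(b+3))+z)+(((4+a)*(a*x))+((4*x)+(x*7))))+((((b+5)+(0*z))*((z*2)+(x*z)))*9)); overall: ((((((a*x)*(b+3))+z)+(((4+a)*(a*x))+((4*x)+(x*7))))+((((b+5)+(0*z))*((z*2)+(x*z)))*9))*1) -> (((((a*x)*(b+3))+z)+(((4+a)*(a*x))+((4*x)+(x*7))))+((((b+5)+(0*z))*((z*2)+(x*z)))*9))
Step 2: at RLLR: (0*z) -> 0; overall: (((((a*x)*(b+3))+z)+(((4+a)*(a*x))+((4*x)+(x*7))))+((((b+5)+(0*z))*((z*2)+(x*z)))*9)) -> (((((a*x)*(b+3))+z)+(((4+a)*(a*x))+((4*x)+(x*7))))+((((b+5)+0)*((z*2)+(x*z)))*9))
Step 3: at RLL: ((b+5)+0) -> (b+5); overall: (((((a*x)*(b+3))+z)+(((4+a)*(a*x))+((4*x)+(x*7))))+((((b+5)+0)*((z*2)+(x*z)))*9)) -> (((((a*x)*(b+3))+z)+(((4+a)*(a*x))+((4*x)+(x*7))))+(((b+5)*((z*2)+(x*z)))*9))
Fixed point: (((((a*x)*(b+3))+z)+(((4+a)*(a*x))+((4*x)+(x*7))))+(((b+5)*((z*2)+(x*z)))*9))

Answer: (((((a*x)*(b+3))+z)+(((4+a)*(a*x))+((4*x)+(x*7))))+(((b+5)*((z*2)+(x*z)))*9))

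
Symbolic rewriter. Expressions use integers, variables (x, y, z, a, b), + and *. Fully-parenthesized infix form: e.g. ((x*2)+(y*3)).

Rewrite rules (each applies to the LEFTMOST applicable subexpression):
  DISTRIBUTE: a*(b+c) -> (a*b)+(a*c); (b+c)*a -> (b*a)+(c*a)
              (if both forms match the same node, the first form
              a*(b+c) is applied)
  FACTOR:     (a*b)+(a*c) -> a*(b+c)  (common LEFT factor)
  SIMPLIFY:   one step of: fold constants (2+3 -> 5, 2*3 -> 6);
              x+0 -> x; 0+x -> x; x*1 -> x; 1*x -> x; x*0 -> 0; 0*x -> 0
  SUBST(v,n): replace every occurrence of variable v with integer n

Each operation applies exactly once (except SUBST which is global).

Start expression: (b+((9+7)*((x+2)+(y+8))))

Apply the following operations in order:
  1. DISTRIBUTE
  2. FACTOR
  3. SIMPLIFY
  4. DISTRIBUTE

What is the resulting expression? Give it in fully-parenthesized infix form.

Answer: (b+((16*(x+2))+(16*(y+8))))

Derivation:
Start: (b+((9+7)*((x+2)+(y+8))))
Apply DISTRIBUTE at R (target: ((9+7)*((x+2)+(y+8)))): (b+((9+7)*((x+2)+(y+8)))) -> (b+(((9+7)*(x+2))+((9+7)*(y+8))))
Apply FACTOR at R (target: (((9+7)*(x+2))+((9+7)*(y+8)))): (b+(((9+7)*(x+2))+((9+7)*(y+8)))) -> (b+((9+7)*((x+2)+(y+8))))
Apply SIMPLIFY at RL (target: (9+7)): (b+((9+7)*((x+2)+(y+8)))) -> (b+(16*((x+2)+(y+8))))
Apply DISTRIBUTE at R (target: (16*((x+2)+(y+8)))): (b+(16*((x+2)+(y+8)))) -> (b+((16*(x+2))+(16*(y+8))))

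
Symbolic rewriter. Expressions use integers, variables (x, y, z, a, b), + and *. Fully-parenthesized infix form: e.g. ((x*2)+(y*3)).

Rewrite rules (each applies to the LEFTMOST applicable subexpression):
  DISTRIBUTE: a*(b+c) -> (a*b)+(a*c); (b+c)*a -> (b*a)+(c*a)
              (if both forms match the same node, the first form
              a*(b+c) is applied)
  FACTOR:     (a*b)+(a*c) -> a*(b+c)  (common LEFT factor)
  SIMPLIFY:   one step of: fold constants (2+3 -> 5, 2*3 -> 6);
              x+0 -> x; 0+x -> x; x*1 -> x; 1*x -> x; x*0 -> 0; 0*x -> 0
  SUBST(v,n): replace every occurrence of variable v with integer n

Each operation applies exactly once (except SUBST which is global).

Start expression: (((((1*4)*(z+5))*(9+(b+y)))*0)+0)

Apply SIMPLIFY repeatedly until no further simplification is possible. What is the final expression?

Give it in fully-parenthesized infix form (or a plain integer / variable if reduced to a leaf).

Start: (((((1*4)*(z+5))*(9+(b+y)))*0)+0)
Step 1: at root: (((((1*4)*(z+5))*(9+(b+y)))*0)+0) -> ((((1*4)*(z+5))*(9+(b+y)))*0); overall: (((((1*4)*(z+5))*(9+(b+y)))*0)+0) -> ((((1*4)*(z+5))*(9+(b+y)))*0)
Step 2: at root: ((((1*4)*(z+5))*(9+(b+y)))*0) -> 0; overall: ((((1*4)*(z+5))*(9+(b+y)))*0) -> 0
Fixed point: 0

Answer: 0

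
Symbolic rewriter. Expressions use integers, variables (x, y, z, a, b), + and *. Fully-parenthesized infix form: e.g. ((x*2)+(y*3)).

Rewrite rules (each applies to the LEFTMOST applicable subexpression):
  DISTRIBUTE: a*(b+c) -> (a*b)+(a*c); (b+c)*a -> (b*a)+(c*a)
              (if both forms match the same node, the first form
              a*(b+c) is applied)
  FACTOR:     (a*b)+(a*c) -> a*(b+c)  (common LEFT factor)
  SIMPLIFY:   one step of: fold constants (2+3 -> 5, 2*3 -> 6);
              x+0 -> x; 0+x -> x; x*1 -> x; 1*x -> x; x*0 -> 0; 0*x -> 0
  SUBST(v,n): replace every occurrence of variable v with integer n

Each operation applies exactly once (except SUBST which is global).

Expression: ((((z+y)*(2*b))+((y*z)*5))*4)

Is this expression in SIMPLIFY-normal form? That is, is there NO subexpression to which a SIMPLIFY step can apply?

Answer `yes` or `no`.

Answer: yes

Derivation:
Expression: ((((z+y)*(2*b))+((y*z)*5))*4)
Scanning for simplifiable subexpressions (pre-order)...
  at root: ((((z+y)*(2*b))+((y*z)*5))*4) (not simplifiable)
  at L: (((z+y)*(2*b))+((y*z)*5)) (not simplifiable)
  at LL: ((z+y)*(2*b)) (not simplifiable)
  at LLL: (z+y) (not simplifiable)
  at LLR: (2*b) (not simplifiable)
  at LR: ((y*z)*5) (not simplifiable)
  at LRL: (y*z) (not simplifiable)
Result: no simplifiable subexpression found -> normal form.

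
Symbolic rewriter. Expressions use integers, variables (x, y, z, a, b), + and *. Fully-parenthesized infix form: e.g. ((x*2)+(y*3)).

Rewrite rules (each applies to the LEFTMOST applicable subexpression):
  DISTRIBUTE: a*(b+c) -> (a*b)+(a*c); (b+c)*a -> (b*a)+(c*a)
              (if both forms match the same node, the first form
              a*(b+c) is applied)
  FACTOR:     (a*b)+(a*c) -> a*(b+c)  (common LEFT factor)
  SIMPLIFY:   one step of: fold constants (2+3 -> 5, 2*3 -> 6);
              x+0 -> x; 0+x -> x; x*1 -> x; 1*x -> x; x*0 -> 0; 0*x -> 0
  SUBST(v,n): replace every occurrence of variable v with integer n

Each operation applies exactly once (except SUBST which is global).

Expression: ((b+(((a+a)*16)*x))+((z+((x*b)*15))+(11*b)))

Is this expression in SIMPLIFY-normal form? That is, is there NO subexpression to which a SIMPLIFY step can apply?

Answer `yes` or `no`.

Expression: ((b+(((a+a)*16)*x))+((z+((x*b)*15))+(11*b)))
Scanning for simplifiable subexpressions (pre-order)...
  at root: ((b+(((a+a)*16)*x))+((z+((x*b)*15))+(11*b))) (not simplifiable)
  at L: (b+(((a+a)*16)*x)) (not simplifiable)
  at LR: (((a+a)*16)*x) (not simplifiable)
  at LRL: ((a+a)*16) (not simplifiable)
  at LRLL: (a+a) (not simplifiable)
  at R: ((z+((x*b)*15))+(11*b)) (not simplifiable)
  at RL: (z+((x*b)*15)) (not simplifiable)
  at RLR: ((x*b)*15) (not simplifiable)
  at RLRL: (x*b) (not simplifiable)
  at RR: (11*b) (not simplifiable)
Result: no simplifiable subexpression found -> normal form.

Answer: yes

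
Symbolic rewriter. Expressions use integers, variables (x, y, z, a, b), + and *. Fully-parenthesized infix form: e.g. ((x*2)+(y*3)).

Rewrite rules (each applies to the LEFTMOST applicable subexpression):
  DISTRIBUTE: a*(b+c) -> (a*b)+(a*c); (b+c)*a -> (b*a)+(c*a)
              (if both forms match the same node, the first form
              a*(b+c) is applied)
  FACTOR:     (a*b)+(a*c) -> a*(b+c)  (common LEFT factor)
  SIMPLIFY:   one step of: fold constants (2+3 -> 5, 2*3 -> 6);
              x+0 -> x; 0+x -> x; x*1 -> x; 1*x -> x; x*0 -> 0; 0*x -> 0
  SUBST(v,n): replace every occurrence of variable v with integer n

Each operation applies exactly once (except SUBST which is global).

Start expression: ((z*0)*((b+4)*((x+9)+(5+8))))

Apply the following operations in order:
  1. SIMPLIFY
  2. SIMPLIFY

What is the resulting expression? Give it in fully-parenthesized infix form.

Start: ((z*0)*((b+4)*((x+9)+(5+8))))
Apply SIMPLIFY at L (target: (z*0)): ((z*0)*((b+4)*((x+9)+(5+8)))) -> (0*((b+4)*((x+9)+(5+8))))
Apply SIMPLIFY at root (target: (0*((b+4)*((x+9)+(5+8))))): (0*((b+4)*((x+9)+(5+8)))) -> 0

Answer: 0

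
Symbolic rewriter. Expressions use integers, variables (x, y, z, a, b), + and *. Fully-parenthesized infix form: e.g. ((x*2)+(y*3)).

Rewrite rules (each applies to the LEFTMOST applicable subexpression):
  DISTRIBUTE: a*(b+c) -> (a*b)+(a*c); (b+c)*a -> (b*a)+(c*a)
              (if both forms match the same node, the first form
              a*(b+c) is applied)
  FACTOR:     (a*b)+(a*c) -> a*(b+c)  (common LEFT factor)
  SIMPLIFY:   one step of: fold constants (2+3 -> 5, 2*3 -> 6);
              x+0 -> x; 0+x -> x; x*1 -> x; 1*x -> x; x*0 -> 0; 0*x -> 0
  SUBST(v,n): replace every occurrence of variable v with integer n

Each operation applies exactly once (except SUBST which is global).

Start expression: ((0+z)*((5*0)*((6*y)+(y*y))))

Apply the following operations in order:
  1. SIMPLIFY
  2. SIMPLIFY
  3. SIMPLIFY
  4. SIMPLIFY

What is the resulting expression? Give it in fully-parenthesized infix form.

Answer: 0

Derivation:
Start: ((0+z)*((5*0)*((6*y)+(y*y))))
Apply SIMPLIFY at L (target: (0+z)): ((0+z)*((5*0)*((6*y)+(y*y)))) -> (z*((5*0)*((6*y)+(y*y))))
Apply SIMPLIFY at RL (target: (5*0)): (z*((5*0)*((6*y)+(y*y)))) -> (z*(0*((6*y)+(y*y))))
Apply SIMPLIFY at R (target: (0*((6*y)+(y*y)))): (z*(0*((6*y)+(y*y)))) -> (z*0)
Apply SIMPLIFY at root (target: (z*0)): (z*0) -> 0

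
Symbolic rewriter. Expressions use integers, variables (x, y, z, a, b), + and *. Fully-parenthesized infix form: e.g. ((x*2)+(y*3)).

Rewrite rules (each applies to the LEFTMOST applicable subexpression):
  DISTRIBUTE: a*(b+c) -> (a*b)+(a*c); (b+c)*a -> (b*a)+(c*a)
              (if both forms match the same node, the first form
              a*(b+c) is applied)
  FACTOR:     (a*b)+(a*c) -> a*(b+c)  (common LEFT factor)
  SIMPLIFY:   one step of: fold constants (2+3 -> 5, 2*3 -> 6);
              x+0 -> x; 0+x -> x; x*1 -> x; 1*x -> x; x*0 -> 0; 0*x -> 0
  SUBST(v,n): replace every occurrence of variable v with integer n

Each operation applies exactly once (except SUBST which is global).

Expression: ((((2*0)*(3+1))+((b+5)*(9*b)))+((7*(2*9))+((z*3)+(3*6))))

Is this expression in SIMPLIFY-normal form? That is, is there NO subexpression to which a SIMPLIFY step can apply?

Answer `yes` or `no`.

Expression: ((((2*0)*(3+1))+((b+5)*(9*b)))+((7*(2*9))+((z*3)+(3*6))))
Scanning for simplifiable subexpressions (pre-order)...
  at root: ((((2*0)*(3+1))+((b+5)*(9*b)))+((7*(2*9))+((z*3)+(3*6)))) (not simplifiable)
  at L: (((2*0)*(3+1))+((b+5)*(9*b))) (not simplifiable)
  at LL: ((2*0)*(3+1)) (not simplifiable)
  at LLL: (2*0) (SIMPLIFIABLE)
  at LLR: (3+1) (SIMPLIFIABLE)
  at LR: ((b+5)*(9*b)) (not simplifiable)
  at LRL: (b+5) (not simplifiable)
  at LRR: (9*b) (not simplifiable)
  at R: ((7*(2*9))+((z*3)+(3*6))) (not simplifiable)
  at RL: (7*(2*9)) (not simplifiable)
  at RLR: (2*9) (SIMPLIFIABLE)
  at RR: ((z*3)+(3*6)) (not simplifiable)
  at RRL: (z*3) (not simplifiable)
  at RRR: (3*6) (SIMPLIFIABLE)
Found simplifiable subexpr at path LLL: (2*0)
One SIMPLIFY step would give: (((0*(3+1))+((b+5)*(9*b)))+((7*(2*9))+((z*3)+(3*6))))
-> NOT in normal form.

Answer: no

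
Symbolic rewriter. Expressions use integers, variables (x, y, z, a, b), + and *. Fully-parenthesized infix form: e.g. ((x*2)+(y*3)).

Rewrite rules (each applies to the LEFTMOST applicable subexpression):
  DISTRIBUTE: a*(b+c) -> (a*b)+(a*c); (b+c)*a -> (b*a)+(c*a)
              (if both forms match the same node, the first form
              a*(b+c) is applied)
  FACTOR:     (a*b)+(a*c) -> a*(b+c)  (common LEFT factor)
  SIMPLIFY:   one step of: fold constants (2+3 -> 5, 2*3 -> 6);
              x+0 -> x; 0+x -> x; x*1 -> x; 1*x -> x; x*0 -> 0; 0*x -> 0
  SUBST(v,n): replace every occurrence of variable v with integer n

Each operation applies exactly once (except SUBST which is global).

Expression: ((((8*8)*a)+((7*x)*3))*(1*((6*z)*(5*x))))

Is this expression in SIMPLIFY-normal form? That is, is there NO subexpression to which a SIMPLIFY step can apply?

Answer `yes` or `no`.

Answer: no

Derivation:
Expression: ((((8*8)*a)+((7*x)*3))*(1*((6*z)*(5*x))))
Scanning for simplifiable subexpressions (pre-order)...
  at root: ((((8*8)*a)+((7*x)*3))*(1*((6*z)*(5*x)))) (not simplifiable)
  at L: (((8*8)*a)+((7*x)*3)) (not simplifiable)
  at LL: ((8*8)*a) (not simplifiable)
  at LLL: (8*8) (SIMPLIFIABLE)
  at LR: ((7*x)*3) (not simplifiable)
  at LRL: (7*x) (not simplifiable)
  at R: (1*((6*z)*(5*x))) (SIMPLIFIABLE)
  at RR: ((6*z)*(5*x)) (not simplifiable)
  at RRL: (6*z) (not simplifiable)
  at RRR: (5*x) (not simplifiable)
Found simplifiable subexpr at path LLL: (8*8)
One SIMPLIFY step would give: (((64*a)+((7*x)*3))*(1*((6*z)*(5*x))))
-> NOT in normal form.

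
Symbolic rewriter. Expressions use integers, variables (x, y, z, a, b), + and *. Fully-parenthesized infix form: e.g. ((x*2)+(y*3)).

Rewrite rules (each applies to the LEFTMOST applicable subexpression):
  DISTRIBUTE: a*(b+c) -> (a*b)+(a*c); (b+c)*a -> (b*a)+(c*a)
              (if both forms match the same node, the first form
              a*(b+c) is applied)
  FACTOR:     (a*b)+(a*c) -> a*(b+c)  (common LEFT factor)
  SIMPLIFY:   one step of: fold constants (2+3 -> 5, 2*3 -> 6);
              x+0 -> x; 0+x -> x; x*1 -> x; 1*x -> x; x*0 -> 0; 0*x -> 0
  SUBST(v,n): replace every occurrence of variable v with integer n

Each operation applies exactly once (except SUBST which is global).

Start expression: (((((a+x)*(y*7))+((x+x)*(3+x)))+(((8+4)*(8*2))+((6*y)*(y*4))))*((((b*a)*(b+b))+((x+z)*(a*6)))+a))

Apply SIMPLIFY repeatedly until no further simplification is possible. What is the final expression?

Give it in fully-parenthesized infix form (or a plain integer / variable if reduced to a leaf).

Start: (((((a+x)*(y*7))+((x+x)*(3+x)))+(((8+4)*(8*2))+((6*y)*(y*4))))*((((b*a)*(b+b))+((x+z)*(a*6)))+a))
Step 1: at LRLL: (8+4) -> 12; overall: (((((a+x)*(y*7))+((x+x)*(3+x)))+(((8+4)*(8*2))+((6*y)*(y*4))))*((((b*a)*(b+b))+((x+z)*(a*6)))+a)) -> (((((a+x)*(y*7))+((x+x)*(3+x)))+((12*(8*2))+((6*y)*(y*4))))*((((b*a)*(b+b))+((x+z)*(a*6)))+a))
Step 2: at LRLR: (8*2) -> 16; overall: (((((a+x)*(y*7))+((x+x)*(3+x)))+((12*(8*2))+((6*y)*(y*4))))*((((b*a)*(b+b))+((x+z)*(a*6)))+a)) -> (((((a+x)*(y*7))+((x+x)*(3+x)))+((12*16)+((6*y)*(y*4))))*((((b*a)*(b+b))+((x+z)*(a*6)))+a))
Step 3: at LRL: (12*16) -> 192; overall: (((((a+x)*(y*7))+((x+x)*(3+x)))+((12*16)+((6*y)*(y*4))))*((((b*a)*(b+b))+((x+z)*(a*6)))+a)) -> (((((a+x)*(y*7))+((x+x)*(3+x)))+(192+((6*y)*(y*4))))*((((b*a)*(b+b))+((x+z)*(a*6)))+a))
Fixed point: (((((a+x)*(y*7))+((x+x)*(3+x)))+(192+((6*y)*(y*4))))*((((b*a)*(b+b))+((x+z)*(a*6)))+a))

Answer: (((((a+x)*(y*7))+((x+x)*(3+x)))+(192+((6*y)*(y*4))))*((((b*a)*(b+b))+((x+z)*(a*6)))+a))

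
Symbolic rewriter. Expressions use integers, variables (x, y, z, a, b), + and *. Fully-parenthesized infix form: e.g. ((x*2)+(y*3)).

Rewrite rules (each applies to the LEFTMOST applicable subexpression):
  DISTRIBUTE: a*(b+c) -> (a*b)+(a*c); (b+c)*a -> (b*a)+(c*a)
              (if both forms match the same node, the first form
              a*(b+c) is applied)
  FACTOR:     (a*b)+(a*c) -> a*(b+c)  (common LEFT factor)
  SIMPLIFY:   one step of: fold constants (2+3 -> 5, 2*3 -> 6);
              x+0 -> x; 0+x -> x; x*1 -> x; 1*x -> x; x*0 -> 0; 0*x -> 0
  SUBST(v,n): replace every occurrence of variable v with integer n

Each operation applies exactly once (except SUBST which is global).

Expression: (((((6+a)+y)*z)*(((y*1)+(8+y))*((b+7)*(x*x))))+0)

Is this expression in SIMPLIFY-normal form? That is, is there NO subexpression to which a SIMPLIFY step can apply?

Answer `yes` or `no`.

Expression: (((((6+a)+y)*z)*(((y*1)+(8+y))*((b+7)*(x*x))))+0)
Scanning for simplifiable subexpressions (pre-order)...
  at root: (((((6+a)+y)*z)*(((y*1)+(8+y))*((b+7)*(x*x))))+0) (SIMPLIFIABLE)
  at L: ((((6+a)+y)*z)*(((y*1)+(8+y))*((b+7)*(x*x)))) (not simplifiable)
  at LL: (((6+a)+y)*z) (not simplifiable)
  at LLL: ((6+a)+y) (not simplifiable)
  at LLLL: (6+a) (not simplifiable)
  at LR: (((y*1)+(8+y))*((b+7)*(x*x))) (not simplifiable)
  at LRL: ((y*1)+(8+y)) (not simplifiable)
  at LRLL: (y*1) (SIMPLIFIABLE)
  at LRLR: (8+y) (not simplifiable)
  at LRR: ((b+7)*(x*x)) (not simplifiable)
  at LRRL: (b+7) (not simplifiable)
  at LRRR: (x*x) (not simplifiable)
Found simplifiable subexpr at path root: (((((6+a)+y)*z)*(((y*1)+(8+y))*((b+7)*(x*x))))+0)
One SIMPLIFY step would give: ((((6+a)+y)*z)*(((y*1)+(8+y))*((b+7)*(x*x))))
-> NOT in normal form.

Answer: no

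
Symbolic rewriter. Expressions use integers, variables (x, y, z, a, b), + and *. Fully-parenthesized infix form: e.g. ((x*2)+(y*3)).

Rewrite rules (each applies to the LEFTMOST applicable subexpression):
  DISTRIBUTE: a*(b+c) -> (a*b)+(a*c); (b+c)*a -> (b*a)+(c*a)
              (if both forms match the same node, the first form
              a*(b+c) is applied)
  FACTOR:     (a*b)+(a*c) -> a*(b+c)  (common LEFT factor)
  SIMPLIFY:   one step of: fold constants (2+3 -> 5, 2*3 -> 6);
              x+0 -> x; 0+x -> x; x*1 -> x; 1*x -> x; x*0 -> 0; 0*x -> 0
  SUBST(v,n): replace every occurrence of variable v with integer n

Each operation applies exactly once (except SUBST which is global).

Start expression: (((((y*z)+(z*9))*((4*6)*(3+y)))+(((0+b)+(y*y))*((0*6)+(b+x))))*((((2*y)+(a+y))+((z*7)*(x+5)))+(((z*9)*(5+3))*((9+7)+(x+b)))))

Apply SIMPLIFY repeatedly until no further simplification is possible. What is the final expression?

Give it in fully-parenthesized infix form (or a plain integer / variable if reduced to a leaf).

Answer: (((((y*z)+(z*9))*(24*(3+y)))+((b+(y*y))*(b+x)))*((((2*y)+(a+y))+((z*7)*(x+5)))+(((z*9)*8)*(16+(x+b)))))

Derivation:
Start: (((((y*z)+(z*9))*((4*6)*(3+y)))+(((0+b)+(y*y))*((0*6)+(b+x))))*((((2*y)+(a+y))+((z*7)*(x+5)))+(((z*9)*(5+3))*((9+7)+(x+b)))))
Step 1: at LLRL: (4*6) -> 24; overall: (((((y*z)+(z*9))*((4*6)*(3+y)))+(((0+b)+(y*y))*((0*6)+(b+x))))*((((2*y)+(a+y))+((z*7)*(x+5)))+(((z*9)*(5+3))*((9+7)+(x+b))))) -> (((((y*z)+(z*9))*(24*(3+y)))+(((0+b)+(y*y))*((0*6)+(b+x))))*((((2*y)+(a+y))+((z*7)*(x+5)))+(((z*9)*(5+3))*((9+7)+(x+b)))))
Step 2: at LRLL: (0+b) -> b; overall: (((((y*z)+(z*9))*(24*(3+y)))+(((0+b)+(y*y))*((0*6)+(b+x))))*((((2*y)+(a+y))+((z*7)*(x+5)))+(((z*9)*(5+3))*((9+7)+(x+b))))) -> (((((y*z)+(z*9))*(24*(3+y)))+((b+(y*y))*((0*6)+(b+x))))*((((2*y)+(a+y))+((z*7)*(x+5)))+(((z*9)*(5+3))*((9+7)+(x+b)))))
Step 3: at LRRL: (0*6) -> 0; overall: (((((y*z)+(z*9))*(24*(3+y)))+((b+(y*y))*((0*6)+(b+x))))*((((2*y)+(a+y))+((z*7)*(x+5)))+(((z*9)*(5+3))*((9+7)+(x+b))))) -> (((((y*z)+(z*9))*(24*(3+y)))+((b+(y*y))*(0+(b+x))))*((((2*y)+(a+y))+((z*7)*(x+5)))+(((z*9)*(5+3))*((9+7)+(x+b)))))
Step 4: at LRR: (0+(b+x)) -> (b+x); overall: (((((y*z)+(z*9))*(24*(3+y)))+((b+(y*y))*(0+(b+x))))*((((2*y)+(a+y))+((z*7)*(x+5)))+(((z*9)*(5+3))*((9+7)+(x+b))))) -> (((((y*z)+(z*9))*(24*(3+y)))+((b+(y*y))*(b+x)))*((((2*y)+(a+y))+((z*7)*(x+5)))+(((z*9)*(5+3))*((9+7)+(x+b)))))
Step 5: at RRLR: (5+3) -> 8; overall: (((((y*z)+(z*9))*(24*(3+y)))+((b+(y*y))*(b+x)))*((((2*y)+(a+y))+((z*7)*(x+5)))+(((z*9)*(5+3))*((9+7)+(x+b))))) -> (((((y*z)+(z*9))*(24*(3+y)))+((b+(y*y))*(b+x)))*((((2*y)+(a+y))+((z*7)*(x+5)))+(((z*9)*8)*((9+7)+(x+b)))))
Step 6: at RRRL: (9+7) -> 16; overall: (((((y*z)+(z*9))*(24*(3+y)))+((b+(y*y))*(b+x)))*((((2*y)+(a+y))+((z*7)*(x+5)))+(((z*9)*8)*((9+7)+(x+b))))) -> (((((y*z)+(z*9))*(24*(3+y)))+((b+(y*y))*(b+x)))*((((2*y)+(a+y))+((z*7)*(x+5)))+(((z*9)*8)*(16+(x+b)))))
Fixed point: (((((y*z)+(z*9))*(24*(3+y)))+((b+(y*y))*(b+x)))*((((2*y)+(a+y))+((z*7)*(x+5)))+(((z*9)*8)*(16+(x+b)))))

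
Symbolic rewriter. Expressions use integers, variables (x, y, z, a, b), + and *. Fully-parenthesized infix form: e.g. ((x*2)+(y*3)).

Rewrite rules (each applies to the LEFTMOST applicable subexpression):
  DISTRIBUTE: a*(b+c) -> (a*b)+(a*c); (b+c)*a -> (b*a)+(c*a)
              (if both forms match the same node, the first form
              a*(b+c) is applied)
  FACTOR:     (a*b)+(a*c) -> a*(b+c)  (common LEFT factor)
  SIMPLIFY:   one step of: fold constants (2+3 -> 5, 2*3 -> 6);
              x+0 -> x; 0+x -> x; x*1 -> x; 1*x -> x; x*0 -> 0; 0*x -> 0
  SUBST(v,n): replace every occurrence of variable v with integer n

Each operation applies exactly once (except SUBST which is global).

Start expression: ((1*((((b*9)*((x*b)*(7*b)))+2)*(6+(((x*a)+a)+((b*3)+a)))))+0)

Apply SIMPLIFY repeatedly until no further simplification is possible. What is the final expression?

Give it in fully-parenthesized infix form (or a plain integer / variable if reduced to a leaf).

Answer: ((((b*9)*((x*b)*(7*b)))+2)*(6+(((x*a)+a)+((b*3)+a))))

Derivation:
Start: ((1*((((b*9)*((x*b)*(7*b)))+2)*(6+(((x*a)+a)+((b*3)+a)))))+0)
Step 1: at root: ((1*((((b*9)*((x*b)*(7*b)))+2)*(6+(((x*a)+a)+((b*3)+a)))))+0) -> (1*((((b*9)*((x*b)*(7*b)))+2)*(6+(((x*a)+a)+((b*3)+a))))); overall: ((1*((((b*9)*((x*b)*(7*b)))+2)*(6+(((x*a)+a)+((b*3)+a)))))+0) -> (1*((((b*9)*((x*b)*(7*b)))+2)*(6+(((x*a)+a)+((b*3)+a)))))
Step 2: at root: (1*((((b*9)*((x*b)*(7*b)))+2)*(6+(((x*a)+a)+((b*3)+a))))) -> ((((b*9)*((x*b)*(7*b)))+2)*(6+(((x*a)+a)+((b*3)+a)))); overall: (1*((((b*9)*((x*b)*(7*b)))+2)*(6+(((x*a)+a)+((b*3)+a))))) -> ((((b*9)*((x*b)*(7*b)))+2)*(6+(((x*a)+a)+((b*3)+a))))
Fixed point: ((((b*9)*((x*b)*(7*b)))+2)*(6+(((x*a)+a)+((b*3)+a))))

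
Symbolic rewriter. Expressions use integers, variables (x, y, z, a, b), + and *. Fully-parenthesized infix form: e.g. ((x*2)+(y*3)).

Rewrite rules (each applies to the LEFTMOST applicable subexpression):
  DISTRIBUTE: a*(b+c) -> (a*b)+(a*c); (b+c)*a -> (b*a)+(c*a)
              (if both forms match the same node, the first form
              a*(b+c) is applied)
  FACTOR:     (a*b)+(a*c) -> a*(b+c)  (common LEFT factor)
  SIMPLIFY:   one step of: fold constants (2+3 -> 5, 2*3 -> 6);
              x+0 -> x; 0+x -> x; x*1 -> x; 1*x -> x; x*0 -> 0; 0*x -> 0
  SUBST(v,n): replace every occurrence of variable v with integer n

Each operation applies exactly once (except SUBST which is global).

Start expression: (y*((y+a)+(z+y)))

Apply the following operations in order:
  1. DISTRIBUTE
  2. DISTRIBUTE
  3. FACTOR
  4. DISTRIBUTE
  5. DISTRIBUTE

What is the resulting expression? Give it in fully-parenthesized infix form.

Answer: (((y*y)+(y*a))+((y*z)+(y*y)))

Derivation:
Start: (y*((y+a)+(z+y)))
Apply DISTRIBUTE at root (target: (y*((y+a)+(z+y)))): (y*((y+a)+(z+y))) -> ((y*(y+a))+(y*(z+y)))
Apply DISTRIBUTE at L (target: (y*(y+a))): ((y*(y+a))+(y*(z+y))) -> (((y*y)+(y*a))+(y*(z+y)))
Apply FACTOR at L (target: ((y*y)+(y*a))): (((y*y)+(y*a))+(y*(z+y))) -> ((y*(y+a))+(y*(z+y)))
Apply DISTRIBUTE at L (target: (y*(y+a))): ((y*(y+a))+(y*(z+y))) -> (((y*y)+(y*a))+(y*(z+y)))
Apply DISTRIBUTE at R (target: (y*(z+y))): (((y*y)+(y*a))+(y*(z+y))) -> (((y*y)+(y*a))+((y*z)+(y*y)))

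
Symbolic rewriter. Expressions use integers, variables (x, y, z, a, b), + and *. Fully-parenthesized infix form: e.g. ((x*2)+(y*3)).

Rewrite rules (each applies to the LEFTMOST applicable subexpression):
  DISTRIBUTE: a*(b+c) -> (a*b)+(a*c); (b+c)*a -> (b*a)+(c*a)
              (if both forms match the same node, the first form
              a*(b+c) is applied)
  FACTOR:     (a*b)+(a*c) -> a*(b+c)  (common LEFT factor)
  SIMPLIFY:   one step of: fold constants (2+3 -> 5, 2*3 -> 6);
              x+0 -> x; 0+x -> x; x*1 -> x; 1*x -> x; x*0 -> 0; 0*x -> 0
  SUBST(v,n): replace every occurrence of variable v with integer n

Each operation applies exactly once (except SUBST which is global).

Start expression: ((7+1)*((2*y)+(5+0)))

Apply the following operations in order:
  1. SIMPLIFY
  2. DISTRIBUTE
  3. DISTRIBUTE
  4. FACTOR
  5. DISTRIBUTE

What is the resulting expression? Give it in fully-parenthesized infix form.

Answer: ((8*(2*y))+((8*5)+(8*0)))

Derivation:
Start: ((7+1)*((2*y)+(5+0)))
Apply SIMPLIFY at L (target: (7+1)): ((7+1)*((2*y)+(5+0))) -> (8*((2*y)+(5+0)))
Apply DISTRIBUTE at root (target: (8*((2*y)+(5+0)))): (8*((2*y)+(5+0))) -> ((8*(2*y))+(8*(5+0)))
Apply DISTRIBUTE at R (target: (8*(5+0))): ((8*(2*y))+(8*(5+0))) -> ((8*(2*y))+((8*5)+(8*0)))
Apply FACTOR at R (target: ((8*5)+(8*0))): ((8*(2*y))+((8*5)+(8*0))) -> ((8*(2*y))+(8*(5+0)))
Apply DISTRIBUTE at R (target: (8*(5+0))): ((8*(2*y))+(8*(5+0))) -> ((8*(2*y))+((8*5)+(8*0)))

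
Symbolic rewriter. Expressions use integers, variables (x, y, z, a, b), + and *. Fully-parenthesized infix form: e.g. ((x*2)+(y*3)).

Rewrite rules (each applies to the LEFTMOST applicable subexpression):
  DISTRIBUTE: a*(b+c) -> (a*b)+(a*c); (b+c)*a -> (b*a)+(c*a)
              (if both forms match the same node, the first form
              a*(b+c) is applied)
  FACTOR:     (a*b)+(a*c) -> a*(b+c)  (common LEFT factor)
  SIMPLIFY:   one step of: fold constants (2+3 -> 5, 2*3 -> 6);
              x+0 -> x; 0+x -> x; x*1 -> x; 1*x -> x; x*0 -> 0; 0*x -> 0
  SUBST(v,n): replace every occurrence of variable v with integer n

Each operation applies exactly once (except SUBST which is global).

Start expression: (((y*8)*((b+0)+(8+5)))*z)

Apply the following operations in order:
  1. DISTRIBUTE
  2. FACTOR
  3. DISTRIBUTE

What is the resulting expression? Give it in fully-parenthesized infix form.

Answer: ((((y*8)*(b+0))+((y*8)*(8+5)))*z)

Derivation:
Start: (((y*8)*((b+0)+(8+5)))*z)
Apply DISTRIBUTE at L (target: ((y*8)*((b+0)+(8+5)))): (((y*8)*((b+0)+(8+5)))*z) -> ((((y*8)*(b+0))+((y*8)*(8+5)))*z)
Apply FACTOR at L (target: (((y*8)*(b+0))+((y*8)*(8+5)))): ((((y*8)*(b+0))+((y*8)*(8+5)))*z) -> (((y*8)*((b+0)+(8+5)))*z)
Apply DISTRIBUTE at L (target: ((y*8)*((b+0)+(8+5)))): (((y*8)*((b+0)+(8+5)))*z) -> ((((y*8)*(b+0))+((y*8)*(8+5)))*z)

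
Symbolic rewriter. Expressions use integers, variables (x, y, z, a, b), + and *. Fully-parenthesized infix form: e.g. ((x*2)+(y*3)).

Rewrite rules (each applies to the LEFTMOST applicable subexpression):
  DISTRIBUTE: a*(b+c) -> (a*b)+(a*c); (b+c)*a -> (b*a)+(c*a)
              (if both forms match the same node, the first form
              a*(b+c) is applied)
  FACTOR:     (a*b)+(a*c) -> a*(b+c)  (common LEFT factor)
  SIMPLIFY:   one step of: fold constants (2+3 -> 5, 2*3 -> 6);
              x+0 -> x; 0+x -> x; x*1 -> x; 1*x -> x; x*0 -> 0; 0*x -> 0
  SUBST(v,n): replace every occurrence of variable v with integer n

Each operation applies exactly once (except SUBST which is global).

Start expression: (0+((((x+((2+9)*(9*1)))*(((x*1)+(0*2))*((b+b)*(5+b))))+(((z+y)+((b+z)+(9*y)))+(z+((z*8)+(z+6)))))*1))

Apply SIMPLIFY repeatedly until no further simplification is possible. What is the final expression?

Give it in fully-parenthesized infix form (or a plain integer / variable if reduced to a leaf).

Start: (0+((((x+((2+9)*(9*1)))*(((x*1)+(0*2))*((b+b)*(5+b))))+(((z+y)+((b+z)+(9*y)))+(z+((z*8)+(z+6)))))*1))
Step 1: at root: (0+((((x+((2+9)*(9*1)))*(((x*1)+(0*2))*((b+b)*(5+b))))+(((z+y)+((b+z)+(9*y)))+(z+((z*8)+(z+6)))))*1)) -> ((((x+((2+9)*(9*1)))*(((x*1)+(0*2))*((b+b)*(5+b))))+(((z+y)+((b+z)+(9*y)))+(z+((z*8)+(z+6)))))*1); overall: (0+((((x+((2+9)*(9*1)))*(((x*1)+(0*2))*((b+b)*(5+b))))+(((z+y)+((b+z)+(9*y)))+(z+((z*8)+(z+6)))))*1)) -> ((((x+((2+9)*(9*1)))*(((x*1)+(0*2))*((b+b)*(5+b))))+(((z+y)+((b+z)+(9*y)))+(z+((z*8)+(z+6)))))*1)
Step 2: at root: ((((x+((2+9)*(9*1)))*(((x*1)+(0*2))*((b+b)*(5+b))))+(((z+y)+((b+z)+(9*y)))+(z+((z*8)+(z+6)))))*1) -> (((x+((2+9)*(9*1)))*(((x*1)+(0*2))*((b+b)*(5+b))))+(((z+y)+((b+z)+(9*y)))+(z+((z*8)+(z+6))))); overall: ((((x+((2+9)*(9*1)))*(((x*1)+(0*2))*((b+b)*(5+b))))+(((z+y)+((b+z)+(9*y)))+(z+((z*8)+(z+6)))))*1) -> (((x+((2+9)*(9*1)))*(((x*1)+(0*2))*((b+b)*(5+b))))+(((z+y)+((b+z)+(9*y)))+(z+((z*8)+(z+6)))))
Step 3: at LLRL: (2+9) -> 11; overall: (((x+((2+9)*(9*1)))*(((x*1)+(0*2))*((b+b)*(5+b))))+(((z+y)+((b+z)+(9*y)))+(z+((z*8)+(z+6))))) -> (((x+(11*(9*1)))*(((x*1)+(0*2))*((b+b)*(5+b))))+(((z+y)+((b+z)+(9*y)))+(z+((z*8)+(z+6)))))
Step 4: at LLRR: (9*1) -> 9; overall: (((x+(11*(9*1)))*(((x*1)+(0*2))*((b+b)*(5+b))))+(((z+y)+((b+z)+(9*y)))+(z+((z*8)+(z+6))))) -> (((x+(11*9))*(((x*1)+(0*2))*((b+b)*(5+b))))+(((z+y)+((b+z)+(9*y)))+(z+((z*8)+(z+6)))))
Step 5: at LLR: (11*9) -> 99; overall: (((x+(11*9))*(((x*1)+(0*2))*((b+b)*(5+b))))+(((z+y)+((b+z)+(9*y)))+(z+((z*8)+(z+6))))) -> (((x+99)*(((x*1)+(0*2))*((b+b)*(5+b))))+(((z+y)+((b+z)+(9*y)))+(z+((z*8)+(z+6)))))
Step 6: at LRLL: (x*1) -> x; overall: (((x+99)*(((x*1)+(0*2))*((b+b)*(5+b))))+(((z+y)+((b+z)+(9*y)))+(z+((z*8)+(z+6))))) -> (((x+99)*((x+(0*2))*((b+b)*(5+b))))+(((z+y)+((b+z)+(9*y)))+(z+((z*8)+(z+6)))))
Step 7: at LRLR: (0*2) -> 0; overall: (((x+99)*((x+(0*2))*((b+b)*(5+b))))+(((z+y)+((b+z)+(9*y)))+(z+((z*8)+(z+6))))) -> (((x+99)*((x+0)*((b+b)*(5+b))))+(((z+y)+((b+z)+(9*y)))+(z+((z*8)+(z+6)))))
Step 8: at LRL: (x+0) -> x; overall: (((x+99)*((x+0)*((b+b)*(5+b))))+(((z+y)+((b+z)+(9*y)))+(z+((z*8)+(z+6))))) -> (((x+99)*(x*((b+b)*(5+b))))+(((z+y)+((b+z)+(9*y)))+(z+((z*8)+(z+6)))))
Fixed point: (((x+99)*(x*((b+b)*(5+b))))+(((z+y)+((b+z)+(9*y)))+(z+((z*8)+(z+6)))))

Answer: (((x+99)*(x*((b+b)*(5+b))))+(((z+y)+((b+z)+(9*y)))+(z+((z*8)+(z+6)))))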